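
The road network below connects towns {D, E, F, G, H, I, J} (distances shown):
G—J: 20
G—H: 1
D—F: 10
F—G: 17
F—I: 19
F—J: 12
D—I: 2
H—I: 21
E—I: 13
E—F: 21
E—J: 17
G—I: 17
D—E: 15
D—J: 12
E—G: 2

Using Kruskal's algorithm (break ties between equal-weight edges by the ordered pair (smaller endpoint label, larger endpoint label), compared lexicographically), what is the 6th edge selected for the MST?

Sort edges by weight, then run Kruskal:
G—H (1): add. Components now {D} {E} {F} {G,H} {I} {J}
D—I (2): add. Components now {D,I} {E} {F} {G,H} {J}
E—G (2): add. Components now {D,I} {E,G,H} {F} {J}
D—F (10): add. Components now {D,F,I} {E,G,H} {J}
D—J (12): add. Components now {D,F,I,J} {E,G,H}
F—J (12): skip — F and J already connected.
E—I (13): add. Components now {D,E,F,G,H,I,J}
The 6th edge added is E—I.

E-I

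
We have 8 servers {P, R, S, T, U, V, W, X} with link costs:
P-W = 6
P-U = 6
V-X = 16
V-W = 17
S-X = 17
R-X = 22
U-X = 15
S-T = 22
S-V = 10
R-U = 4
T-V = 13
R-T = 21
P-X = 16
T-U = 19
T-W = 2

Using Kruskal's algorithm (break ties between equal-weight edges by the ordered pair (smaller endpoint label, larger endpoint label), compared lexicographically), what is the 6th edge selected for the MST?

T-V

Sort edges by weight, then run Kruskal:
T-W (2): add — endpoints in different components.
R-U (4): add — endpoints in different components.
P-U (6): add — endpoints in different components.
P-W (6): add — endpoints in different components.
S-V (10): add — endpoints in different components.
T-V (13): add — endpoints in different components.
U-X (15): add — endpoints in different components.
The 6th edge added is T-V.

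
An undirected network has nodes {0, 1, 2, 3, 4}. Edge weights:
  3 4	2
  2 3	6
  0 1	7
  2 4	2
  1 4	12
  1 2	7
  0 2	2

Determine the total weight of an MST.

13

Kruskal's algorithm — process edges by increasing weight (ties by edge label):
0 2 (2): add. Components now {0,2} {1} {3} {4}
2 4 (2): add. Components now {0,2,4} {1} {3}
3 4 (2): add. Components now {0,2,3,4} {1}
2 3 (6): skip — 2 and 3 already connected.
0 1 (7): add. Components now {0,1,2,3,4}
MST edges: 0 2, 2 4, 3 4, 0 1; total weight 2+2+2+7 = 13.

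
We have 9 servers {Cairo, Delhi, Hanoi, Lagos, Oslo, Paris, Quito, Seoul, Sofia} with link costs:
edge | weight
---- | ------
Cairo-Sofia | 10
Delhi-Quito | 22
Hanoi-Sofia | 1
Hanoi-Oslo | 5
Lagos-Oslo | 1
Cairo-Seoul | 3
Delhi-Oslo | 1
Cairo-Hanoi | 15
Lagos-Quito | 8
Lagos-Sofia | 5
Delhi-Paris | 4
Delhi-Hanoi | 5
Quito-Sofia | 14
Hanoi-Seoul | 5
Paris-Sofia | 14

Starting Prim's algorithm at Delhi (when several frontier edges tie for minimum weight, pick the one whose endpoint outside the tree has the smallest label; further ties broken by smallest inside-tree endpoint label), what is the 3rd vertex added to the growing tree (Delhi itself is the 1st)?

Lagos

Prim's algorithm from Delhi:
Step 1: cheapest edge leaving the tree is Delhi-Oslo (1); add Oslo.
Step 2: cheapest edge leaving the tree is Lagos-Oslo (1); add Lagos.
Step 3: cheapest edge leaving the tree is Delhi-Paris (4); add Paris.
Step 4: cheapest edge leaving the tree is Delhi-Hanoi (5); add Hanoi.
Step 5: cheapest edge leaving the tree is Hanoi-Sofia (1); add Sofia.
Step 6: cheapest edge leaving the tree is Hanoi-Seoul (5); add Seoul.
Step 7: cheapest edge leaving the tree is Cairo-Seoul (3); add Cairo.
Step 8: cheapest edge leaving the tree is Lagos-Quito (8); add Quito.
Vertex order: Delhi, Oslo, Lagos, Paris, Hanoi, Sofia, Seoul, Cairo, Quito. The 3rd vertex is Lagos.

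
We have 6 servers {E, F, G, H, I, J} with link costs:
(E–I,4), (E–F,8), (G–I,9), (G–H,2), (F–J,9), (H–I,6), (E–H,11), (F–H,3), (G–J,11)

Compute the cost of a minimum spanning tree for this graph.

Kruskal: consider edges lightest-first.
G–H (2): add. Components now {E} {F} {G,H} {I} {J}
F–H (3): add. Components now {E} {F,G,H} {I} {J}
E–I (4): add. Components now {E,I} {F,G,H} {J}
H–I (6): add. Components now {E,F,G,H,I} {J}
E–F (8): skip — E and F already connected.
F–J (9): add. Components now {E,F,G,H,I,J}
MST edges: G–H, F–H, E–I, H–I, F–J; total weight 2+3+4+6+9 = 24.

24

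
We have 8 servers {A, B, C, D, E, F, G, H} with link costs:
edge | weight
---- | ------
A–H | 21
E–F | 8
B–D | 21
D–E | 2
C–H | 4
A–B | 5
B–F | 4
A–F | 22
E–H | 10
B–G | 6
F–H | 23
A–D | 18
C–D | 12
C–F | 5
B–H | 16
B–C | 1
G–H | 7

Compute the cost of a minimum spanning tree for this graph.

Kruskal: consider edges lightest-first.
B–C (1): add — endpoints in different components.
D–E (2): add — endpoints in different components.
B–F (4): add — endpoints in different components.
C–H (4): add — endpoints in different components.
A–B (5): add — endpoints in different components.
C–F (5): skip — C and F already connected.
B–G (6): add — endpoints in different components.
G–H (7): skip — G and H already connected.
E–F (8): add — endpoints in different components.
MST edges: B–C, D–E, B–F, C–H, A–B, B–G, E–F; total weight 1+2+4+4+5+6+8 = 30.

30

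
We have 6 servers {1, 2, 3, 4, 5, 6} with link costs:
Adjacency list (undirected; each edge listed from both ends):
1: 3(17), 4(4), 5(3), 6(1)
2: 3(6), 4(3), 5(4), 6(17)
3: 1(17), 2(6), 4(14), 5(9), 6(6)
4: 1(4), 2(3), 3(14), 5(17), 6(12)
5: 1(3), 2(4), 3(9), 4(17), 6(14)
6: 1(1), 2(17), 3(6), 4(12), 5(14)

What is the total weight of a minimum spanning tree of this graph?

Prim, starting at 2.
Step 1: frontier [2 4 3, 2 5 4, 2 3 6, 2 6 17] → take 2 4 (3); add 4.
Step 2: frontier [2 5 4, 2 3 6, 2 6 17, 1 4 4, 4 6 12, 3 4 14, 4 5 17] → take 1 4 (4); add 1.
Step 3: frontier [1 6 1, 1 5 3, 1 3 17, 2 5 4, 2 3 6, 2 6 17, 4 6 12, 3 4 14, 4 5 17] → take 1 6 (1); add 6.
Step 4: frontier [1 5 3, 1 3 17, 2 5 4, 2 3 6, 3 4 14, 4 5 17, 3 6 6, 5 6 14] → take 1 5 (3); add 5.
Step 5: frontier [1 3 17, 2 3 6, 3 4 14, 3 5 9, 3 6 6] → take 2 3 (6); add 3.
MST edges: 2 4, 1 4, 1 6, 1 5, 2 3; total weight 3+4+1+3+6 = 17.

17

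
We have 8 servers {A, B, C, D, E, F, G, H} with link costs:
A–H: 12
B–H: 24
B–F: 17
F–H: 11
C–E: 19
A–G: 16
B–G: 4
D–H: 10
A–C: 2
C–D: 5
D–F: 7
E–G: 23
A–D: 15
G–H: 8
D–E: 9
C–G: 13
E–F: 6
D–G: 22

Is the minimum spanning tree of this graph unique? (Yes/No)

Kruskal's algorithm — process edges by increasing weight (ties by edge label):
A–C (2): add — endpoints in different components.
B–G (4): add — endpoints in different components.
C–D (5): add — endpoints in different components.
E–F (6): add — endpoints in different components.
D–F (7): add — endpoints in different components.
G–H (8): add — endpoints in different components.
D–E (9): skip — D and E already connected.
D–H (10): add — endpoints in different components.
Every non-tree edge has weight strictly greater than the heaviest edge on the tree path between its endpoints, so the MST is unique.

Yes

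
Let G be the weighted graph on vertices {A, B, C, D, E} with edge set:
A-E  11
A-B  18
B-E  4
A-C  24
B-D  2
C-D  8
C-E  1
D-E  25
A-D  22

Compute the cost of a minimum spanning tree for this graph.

18

Grow the tree from E using Prim:
Step 1: cheapest edge leaving the tree is C-E (1); add C.
Step 2: cheapest edge leaving the tree is B-E (4); add B.
Step 3: cheapest edge leaving the tree is B-D (2); add D.
Step 4: cheapest edge leaving the tree is A-E (11); add A.
MST edges: C-E, B-E, B-D, A-E; total weight 1+4+2+11 = 18.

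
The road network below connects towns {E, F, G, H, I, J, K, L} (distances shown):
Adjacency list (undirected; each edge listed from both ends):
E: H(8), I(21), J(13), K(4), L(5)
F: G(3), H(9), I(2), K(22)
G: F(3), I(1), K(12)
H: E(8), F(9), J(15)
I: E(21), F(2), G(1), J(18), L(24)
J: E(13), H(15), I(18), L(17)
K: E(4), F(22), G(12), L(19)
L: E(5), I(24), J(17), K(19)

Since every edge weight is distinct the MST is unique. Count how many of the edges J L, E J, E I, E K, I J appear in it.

Kruskal's algorithm — process edges by increasing weight (ties by edge label):
G I (1): add — endpoints in different components.
F I (2): add — endpoints in different components.
F G (3): skip — F and G already connected.
E K (4): add — endpoints in different components.
E L (5): add — endpoints in different components.
E H (8): add — endpoints in different components.
F H (9): add — endpoints in different components.
G K (12): skip — G and K already connected.
E J (13): add — endpoints in different components.
MST edge set: {G I, F I, E K, E L, E H, F H, E J}.
Of the listed edges, {E J, E K} are in the MST → 2.

2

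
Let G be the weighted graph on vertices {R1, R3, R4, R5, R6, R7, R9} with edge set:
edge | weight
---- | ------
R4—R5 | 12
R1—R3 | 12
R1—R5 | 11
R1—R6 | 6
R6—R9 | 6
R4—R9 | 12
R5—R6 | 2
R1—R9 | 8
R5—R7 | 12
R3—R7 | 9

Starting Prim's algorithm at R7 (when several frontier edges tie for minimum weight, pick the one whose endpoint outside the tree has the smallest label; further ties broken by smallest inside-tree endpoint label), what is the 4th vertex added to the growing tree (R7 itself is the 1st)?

R6

Prim's algorithm from R7:
Step 1: cheapest edge leaving the tree is R3—R7 (9); add R3.
Step 2: cheapest edge leaving the tree is R1—R3 (12); add R1.
Step 3: cheapest edge leaving the tree is R1—R6 (6); add R6.
Step 4: cheapest edge leaving the tree is R5—R6 (2); add R5.
Step 5: cheapest edge leaving the tree is R6—R9 (6); add R9.
Step 6: cheapest edge leaving the tree is R4—R5 (12); add R4.
Vertex order: R7, R3, R1, R6, R5, R9, R4. The 4th vertex is R6.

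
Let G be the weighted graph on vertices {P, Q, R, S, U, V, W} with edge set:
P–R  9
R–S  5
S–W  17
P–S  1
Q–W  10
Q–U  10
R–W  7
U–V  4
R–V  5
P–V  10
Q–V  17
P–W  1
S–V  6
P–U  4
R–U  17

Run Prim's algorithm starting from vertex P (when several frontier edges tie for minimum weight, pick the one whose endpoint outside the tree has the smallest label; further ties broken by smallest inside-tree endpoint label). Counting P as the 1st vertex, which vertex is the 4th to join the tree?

Grow the tree from P using Prim:
Step 1: cheapest edge leaving the tree is P–S (1); add S.
Step 2: cheapest edge leaving the tree is P–W (1); add W.
Step 3: cheapest edge leaving the tree is P–U (4); add U.
Step 4: cheapest edge leaving the tree is U–V (4); add V.
Step 5: cheapest edge leaving the tree is R–S (5); add R.
Step 6: cheapest edge leaving the tree is Q–U (10); add Q.
Vertex order: P, S, W, U, V, R, Q. The 4th vertex is U.

U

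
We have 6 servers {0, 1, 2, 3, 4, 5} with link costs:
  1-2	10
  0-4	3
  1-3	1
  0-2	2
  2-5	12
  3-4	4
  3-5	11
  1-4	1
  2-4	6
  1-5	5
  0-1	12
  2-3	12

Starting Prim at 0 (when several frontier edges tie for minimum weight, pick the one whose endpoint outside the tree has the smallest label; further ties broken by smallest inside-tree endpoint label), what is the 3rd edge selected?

Prim, starting at 0.
Step 1: cheapest edge leaving the tree is 0-2 (2); add 2.
Step 2: cheapest edge leaving the tree is 0-4 (3); add 4.
Step 3: cheapest edge leaving the tree is 1-4 (1); add 1.
Step 4: cheapest edge leaving the tree is 1-3 (1); add 3.
Step 5: cheapest edge leaving the tree is 1-5 (5); add 5.
The 3rd edge added is 1-4.

1-4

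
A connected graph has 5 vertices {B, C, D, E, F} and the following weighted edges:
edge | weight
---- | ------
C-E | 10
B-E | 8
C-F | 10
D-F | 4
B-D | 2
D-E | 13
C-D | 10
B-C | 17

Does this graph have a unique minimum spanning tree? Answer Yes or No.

Sort edges by weight, then run Kruskal:
B-D (2): add. Components now {B,D} {C} {E} {F}
D-F (4): add. Components now {B,D,F} {C} {E}
B-E (8): add. Components now {B,D,E,F} {C}
C-D (10): add. Components now {B,C,D,E,F}
Non-tree edge C-E has weight 10, equal to the heaviest edge on its tree cycle — swapping gives another MST of the same weight. Not unique.

No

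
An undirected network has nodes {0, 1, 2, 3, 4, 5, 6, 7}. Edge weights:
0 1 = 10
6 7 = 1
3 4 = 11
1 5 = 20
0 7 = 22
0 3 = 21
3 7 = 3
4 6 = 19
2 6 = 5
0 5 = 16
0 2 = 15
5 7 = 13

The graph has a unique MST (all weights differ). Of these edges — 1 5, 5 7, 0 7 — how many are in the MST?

1

Kruskal: consider edges lightest-first.
6 7 (1): add — endpoints in different components.
3 7 (3): add — endpoints in different components.
2 6 (5): add — endpoints in different components.
0 1 (10): add — endpoints in different components.
3 4 (11): add — endpoints in different components.
5 7 (13): add — endpoints in different components.
0 2 (15): add — endpoints in different components.
MST edge set: {6 7, 3 7, 2 6, 0 1, 3 4, 5 7, 0 2}.
Of the listed edges, {5 7} are in the MST → 1.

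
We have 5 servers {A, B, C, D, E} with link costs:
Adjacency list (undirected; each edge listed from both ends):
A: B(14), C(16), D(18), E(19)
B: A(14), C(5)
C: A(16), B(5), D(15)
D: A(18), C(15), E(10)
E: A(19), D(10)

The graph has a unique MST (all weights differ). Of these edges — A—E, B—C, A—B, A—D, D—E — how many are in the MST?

Kruskal's algorithm — process edges by increasing weight (ties by edge label):
B—C (5): add — endpoints in different components.
D—E (10): add — endpoints in different components.
A—B (14): add — endpoints in different components.
C—D (15): add — endpoints in different components.
MST edge set: {B—C, D—E, A—B, C—D}.
Of the listed edges, {B—C, A—B, D—E} are in the MST → 3.

3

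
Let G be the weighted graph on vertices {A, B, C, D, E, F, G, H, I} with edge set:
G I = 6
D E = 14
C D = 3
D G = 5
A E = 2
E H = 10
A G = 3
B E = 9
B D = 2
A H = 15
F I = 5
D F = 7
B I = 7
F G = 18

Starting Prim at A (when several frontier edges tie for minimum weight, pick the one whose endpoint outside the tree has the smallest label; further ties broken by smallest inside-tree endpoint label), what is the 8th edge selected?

Prim's algorithm from A:
Step 1: cheapest edge leaving the tree is A E (2); add E.
Step 2: cheapest edge leaving the tree is A G (3); add G.
Step 3: cheapest edge leaving the tree is D G (5); add D.
Step 4: cheapest edge leaving the tree is B D (2); add B.
Step 5: cheapest edge leaving the tree is C D (3); add C.
Step 6: cheapest edge leaving the tree is G I (6); add I.
Step 7: cheapest edge leaving the tree is F I (5); add F.
Step 8: cheapest edge leaving the tree is E H (10); add H.
The 8th edge added is E H.

E-H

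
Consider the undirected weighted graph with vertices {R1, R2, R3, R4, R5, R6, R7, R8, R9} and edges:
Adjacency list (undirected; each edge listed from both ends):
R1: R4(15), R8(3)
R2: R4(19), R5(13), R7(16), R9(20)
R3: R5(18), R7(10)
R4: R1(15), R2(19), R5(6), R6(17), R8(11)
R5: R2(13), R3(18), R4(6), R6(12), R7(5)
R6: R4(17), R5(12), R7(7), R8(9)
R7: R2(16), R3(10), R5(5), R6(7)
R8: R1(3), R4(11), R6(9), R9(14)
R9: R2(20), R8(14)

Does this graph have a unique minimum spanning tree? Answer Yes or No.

Kruskal: consider edges lightest-first.
R1—R8 (3): add — endpoints in different components.
R5—R7 (5): add — endpoints in different components.
R4—R5 (6): add — endpoints in different components.
R6—R7 (7): add — endpoints in different components.
R6—R8 (9): add — endpoints in different components.
R3—R7 (10): add — endpoints in different components.
R4—R8 (11): skip — R8 and R4 already connected.
R5—R6 (12): skip — R5 and R6 already connected.
R2—R5 (13): add — endpoints in different components.
R8—R9 (14): add — endpoints in different components.
Every non-tree edge has weight strictly greater than the heaviest edge on the tree path between its endpoints, so the MST is unique.

Yes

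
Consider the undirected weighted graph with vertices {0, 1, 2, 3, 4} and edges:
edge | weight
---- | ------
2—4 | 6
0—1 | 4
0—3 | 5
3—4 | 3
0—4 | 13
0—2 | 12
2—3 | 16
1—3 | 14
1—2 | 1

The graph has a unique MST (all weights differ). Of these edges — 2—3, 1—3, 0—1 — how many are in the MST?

Kruskal: consider edges lightest-first.
1—2 (1): add. Components now {0} {1,2} {3} {4}
3—4 (3): add. Components now {0} {1,2} {3,4}
0—1 (4): add. Components now {0,1,2} {3,4}
0—3 (5): add. Components now {0,1,2,3,4}
MST edge set: {1—2, 3—4, 0—1, 0—3}.
Of the listed edges, {0—1} are in the MST → 1.

1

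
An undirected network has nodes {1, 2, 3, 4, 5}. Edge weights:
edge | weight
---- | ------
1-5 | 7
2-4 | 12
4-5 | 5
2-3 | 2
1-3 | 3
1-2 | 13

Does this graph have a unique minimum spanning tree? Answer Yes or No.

Sort edges by weight, then run Kruskal:
2-3 (2): add — endpoints in different components.
1-3 (3): add — endpoints in different components.
4-5 (5): add — endpoints in different components.
1-5 (7): add — endpoints in different components.
Every non-tree edge has weight strictly greater than the heaviest edge on the tree path between its endpoints, so the MST is unique.

Yes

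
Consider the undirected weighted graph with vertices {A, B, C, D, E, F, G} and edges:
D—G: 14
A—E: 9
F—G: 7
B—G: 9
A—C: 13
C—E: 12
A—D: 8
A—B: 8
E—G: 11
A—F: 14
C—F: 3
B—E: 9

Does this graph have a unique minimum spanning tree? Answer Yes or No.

No

Kruskal: consider edges lightest-first.
C—F (3): add — endpoints in different components.
F—G (7): add — endpoints in different components.
A—B (8): add — endpoints in different components.
A—D (8): add — endpoints in different components.
A—E (9): add — endpoints in different components.
B—E (9): skip — B and E already connected.
B—G (9): add — endpoints in different components.
Non-tree edge B—E has weight 9, equal to the heaviest edge on its tree cycle — swapping gives another MST of the same weight. Not unique.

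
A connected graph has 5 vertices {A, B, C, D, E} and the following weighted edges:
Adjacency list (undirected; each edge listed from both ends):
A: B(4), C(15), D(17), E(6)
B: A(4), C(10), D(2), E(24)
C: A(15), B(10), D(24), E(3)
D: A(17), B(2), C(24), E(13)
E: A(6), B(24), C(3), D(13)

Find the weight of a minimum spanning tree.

Kruskal: consider edges lightest-first.
B D (2): add — endpoints in different components.
C E (3): add — endpoints in different components.
A B (4): add — endpoints in different components.
A E (6): add — endpoints in different components.
MST edges: B D, C E, A B, A E; total weight 2+3+4+6 = 15.

15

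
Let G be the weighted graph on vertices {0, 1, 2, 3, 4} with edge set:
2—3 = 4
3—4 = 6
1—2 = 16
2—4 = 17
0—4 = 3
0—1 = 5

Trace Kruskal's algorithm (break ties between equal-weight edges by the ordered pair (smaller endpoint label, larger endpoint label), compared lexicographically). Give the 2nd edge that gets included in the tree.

2-3

Sort edges by weight, then run Kruskal:
0—4 (3): add — endpoints in different components.
2—3 (4): add — endpoints in different components.
0—1 (5): add — endpoints in different components.
3—4 (6): add — endpoints in different components.
The 2nd edge added is 2—3.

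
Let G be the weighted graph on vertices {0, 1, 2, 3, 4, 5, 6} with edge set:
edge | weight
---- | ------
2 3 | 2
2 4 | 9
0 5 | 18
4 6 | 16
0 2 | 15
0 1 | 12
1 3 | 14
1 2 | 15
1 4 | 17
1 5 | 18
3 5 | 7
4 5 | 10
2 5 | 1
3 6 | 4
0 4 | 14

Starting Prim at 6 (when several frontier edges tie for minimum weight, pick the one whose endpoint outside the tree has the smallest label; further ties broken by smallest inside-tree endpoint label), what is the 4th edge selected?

Prim, starting at 6.
Step 1: cheapest edge leaving the tree is 3 6 (4); add 3.
Step 2: cheapest edge leaving the tree is 2 3 (2); add 2.
Step 3: cheapest edge leaving the tree is 2 5 (1); add 5.
Step 4: cheapest edge leaving the tree is 2 4 (9); add 4.
Step 5: cheapest edge leaving the tree is 0 4 (14); add 0.
Step 6: cheapest edge leaving the tree is 0 1 (12); add 1.
The 4th edge added is 2 4.

2-4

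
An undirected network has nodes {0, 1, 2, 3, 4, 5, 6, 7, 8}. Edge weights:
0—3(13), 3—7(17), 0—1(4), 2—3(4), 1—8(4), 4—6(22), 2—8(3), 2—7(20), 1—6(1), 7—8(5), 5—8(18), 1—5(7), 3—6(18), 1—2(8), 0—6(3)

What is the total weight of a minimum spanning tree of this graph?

49

Kruskal's algorithm — process edges by increasing weight (ties by edge label):
1—6 (1): add — endpoints in different components.
0—6 (3): add — endpoints in different components.
2—8 (3): add — endpoints in different components.
0—1 (4): skip — 0 and 1 already connected.
1—8 (4): add — endpoints in different components.
2—3 (4): add — endpoints in different components.
7—8 (5): add — endpoints in different components.
1—5 (7): add — endpoints in different components.
1—2 (8): skip — 1 and 2 already connected.
0—3 (13): skip — 0 and 3 already connected.
3—7 (17): skip — 3 and 7 already connected.
3—6 (18): skip — 3 and 6 already connected.
5—8 (18): skip — 5 and 8 already connected.
2—7 (20): skip — 2 and 7 already connected.
4—6 (22): add — endpoints in different components.
MST edges: 1—6, 0—6, 2—8, 1—8, 2—3, 7—8, 1—5, 4—6; total weight 1+3+3+4+4+5+7+22 = 49.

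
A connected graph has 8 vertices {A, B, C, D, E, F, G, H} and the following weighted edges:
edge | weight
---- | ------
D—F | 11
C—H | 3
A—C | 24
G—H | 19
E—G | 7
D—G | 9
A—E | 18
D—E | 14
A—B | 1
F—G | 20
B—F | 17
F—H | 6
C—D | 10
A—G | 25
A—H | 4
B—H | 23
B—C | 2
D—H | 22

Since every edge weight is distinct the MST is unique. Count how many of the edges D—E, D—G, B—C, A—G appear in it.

2

Sort edges by weight, then run Kruskal:
A—B (1): add — endpoints in different components.
B—C (2): add — endpoints in different components.
C—H (3): add — endpoints in different components.
A—H (4): skip — A and H already connected.
F—H (6): add — endpoints in different components.
E—G (7): add — endpoints in different components.
D—G (9): add — endpoints in different components.
C—D (10): add — endpoints in different components.
MST edge set: {A—B, B—C, C—H, F—H, E—G, D—G, C—D}.
Of the listed edges, {D—G, B—C} are in the MST → 2.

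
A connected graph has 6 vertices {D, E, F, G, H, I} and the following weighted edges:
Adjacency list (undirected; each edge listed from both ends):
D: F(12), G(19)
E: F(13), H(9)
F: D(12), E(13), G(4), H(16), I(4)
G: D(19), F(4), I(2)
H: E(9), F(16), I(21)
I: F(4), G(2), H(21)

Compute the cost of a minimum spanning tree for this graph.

Kruskal: consider edges lightest-first.
G–I (2): add. Components now {D} {E} {F} {G,I} {H}
F–G (4): add. Components now {D} {E} {F,G,I} {H}
F–I (4): skip — F and I already connected.
E–H (9): add. Components now {D} {E,H} {F,G,I}
D–F (12): add. Components now {D,F,G,I} {E,H}
E–F (13): add. Components now {D,E,F,G,H,I}
MST edges: G–I, F–G, E–H, D–F, E–F; total weight 2+4+9+12+13 = 40.

40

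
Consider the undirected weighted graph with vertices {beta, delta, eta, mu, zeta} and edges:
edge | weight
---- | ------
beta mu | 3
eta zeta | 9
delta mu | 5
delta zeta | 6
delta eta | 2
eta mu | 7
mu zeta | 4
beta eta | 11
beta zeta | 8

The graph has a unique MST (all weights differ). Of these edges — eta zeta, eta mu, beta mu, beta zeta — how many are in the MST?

1

Kruskal's algorithm — process edges by increasing weight (ties by edge label):
delta eta (2): add — endpoints in different components.
beta mu (3): add — endpoints in different components.
mu zeta (4): add — endpoints in different components.
delta mu (5): add — endpoints in different components.
MST edge set: {delta eta, beta mu, mu zeta, delta mu}.
Of the listed edges, {beta mu} are in the MST → 1.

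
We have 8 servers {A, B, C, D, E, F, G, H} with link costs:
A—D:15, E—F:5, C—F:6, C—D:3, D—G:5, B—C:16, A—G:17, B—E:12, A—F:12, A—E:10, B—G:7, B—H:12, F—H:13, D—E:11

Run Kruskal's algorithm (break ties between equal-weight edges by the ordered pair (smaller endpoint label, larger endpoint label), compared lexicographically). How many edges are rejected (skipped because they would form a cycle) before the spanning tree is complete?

3

Sort edges by weight, then run Kruskal:
C—D (3): add — endpoints in different components.
D—G (5): add — endpoints in different components.
E—F (5): add — endpoints in different components.
C—F (6): add — endpoints in different components.
B—G (7): add — endpoints in different components.
A—E (10): add — endpoints in different components.
D—E (11): skip — D and E already connected.
A—F (12): skip — A and F already connected.
B—E (12): skip — B and E already connected.
B—H (12): add — endpoints in different components.
Edges rejected before the tree was complete: 3.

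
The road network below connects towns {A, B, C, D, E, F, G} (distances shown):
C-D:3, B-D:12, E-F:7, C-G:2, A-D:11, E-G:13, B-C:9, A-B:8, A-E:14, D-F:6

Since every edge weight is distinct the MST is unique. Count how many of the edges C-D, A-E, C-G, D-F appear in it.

Kruskal: consider edges lightest-first.
C-G (2): add. Components now {A} {B} {C,G} {D} {E} {F}
C-D (3): add. Components now {A} {B} {C,D,G} {E} {F}
D-F (6): add. Components now {A} {B} {C,D,F,G} {E}
E-F (7): add. Components now {A} {B} {C,D,E,F,G}
A-B (8): add. Components now {A,B} {C,D,E,F,G}
B-C (9): add. Components now {A,B,C,D,E,F,G}
MST edge set: {C-G, C-D, D-F, E-F, A-B, B-C}.
Of the listed edges, {C-D, C-G, D-F} are in the MST → 3.

3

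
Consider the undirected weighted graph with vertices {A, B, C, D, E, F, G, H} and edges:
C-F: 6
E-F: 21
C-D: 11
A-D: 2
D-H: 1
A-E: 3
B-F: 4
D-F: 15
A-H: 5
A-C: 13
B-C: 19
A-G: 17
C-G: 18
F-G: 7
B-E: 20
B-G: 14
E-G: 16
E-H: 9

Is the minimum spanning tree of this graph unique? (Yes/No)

Yes

Kruskal: consider edges lightest-first.
D-H (1): add — endpoints in different components.
A-D (2): add — endpoints in different components.
A-E (3): add — endpoints in different components.
B-F (4): add — endpoints in different components.
A-H (5): skip — A and H already connected.
C-F (6): add — endpoints in different components.
F-G (7): add — endpoints in different components.
E-H (9): skip — E and H already connected.
C-D (11): add — endpoints in different components.
Every non-tree edge has weight strictly greater than the heaviest edge on the tree path between its endpoints, so the MST is unique.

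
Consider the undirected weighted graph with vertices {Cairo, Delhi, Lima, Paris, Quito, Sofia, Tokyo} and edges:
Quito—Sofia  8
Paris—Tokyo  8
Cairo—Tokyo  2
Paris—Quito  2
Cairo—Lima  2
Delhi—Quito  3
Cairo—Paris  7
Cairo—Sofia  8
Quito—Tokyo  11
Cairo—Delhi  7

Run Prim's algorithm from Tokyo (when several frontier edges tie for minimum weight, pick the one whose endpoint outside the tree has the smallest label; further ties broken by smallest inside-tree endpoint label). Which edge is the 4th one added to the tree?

Delhi-Quito

Prim, starting at Tokyo.
Step 1: cheapest edge leaving the tree is Cairo—Tokyo (2); add Cairo.
Step 2: cheapest edge leaving the tree is Cairo—Lima (2); add Lima.
Step 3: cheapest edge leaving the tree is Cairo—Delhi (7); add Delhi.
Step 4: cheapest edge leaving the tree is Delhi—Quito (3); add Quito.
Step 5: cheapest edge leaving the tree is Paris—Quito (2); add Paris.
Step 6: cheapest edge leaving the tree is Cairo—Sofia (8); add Sofia.
The 4th edge added is Delhi—Quito.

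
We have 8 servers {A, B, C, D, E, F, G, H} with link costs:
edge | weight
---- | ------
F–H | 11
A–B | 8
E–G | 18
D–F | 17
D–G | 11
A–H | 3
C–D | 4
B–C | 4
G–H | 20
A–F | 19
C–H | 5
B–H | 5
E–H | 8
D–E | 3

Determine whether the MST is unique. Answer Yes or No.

No

Kruskal's algorithm — process edges by increasing weight (ties by edge label):
A–H (3): add — endpoints in different components.
D–E (3): add — endpoints in different components.
B–C (4): add — endpoints in different components.
C–D (4): add — endpoints in different components.
B–H (5): add — endpoints in different components.
C–H (5): skip — C and H already connected.
A–B (8): skip — A and B already connected.
E–H (8): skip — E and H already connected.
D–G (11): add — endpoints in different components.
F–H (11): add — endpoints in different components.
Non-tree edge C–H has weight 5, equal to the heaviest edge on its tree cycle — swapping gives another MST of the same weight. Not unique.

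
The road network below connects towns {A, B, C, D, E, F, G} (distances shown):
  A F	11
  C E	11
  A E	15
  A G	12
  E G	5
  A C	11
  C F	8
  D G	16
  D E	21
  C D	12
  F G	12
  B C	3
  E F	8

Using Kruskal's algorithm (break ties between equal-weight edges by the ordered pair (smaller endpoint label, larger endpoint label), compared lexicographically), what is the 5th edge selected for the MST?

A-C

Kruskal's algorithm — process edges by increasing weight (ties by edge label):
B C (3): add — endpoints in different components.
E G (5): add — endpoints in different components.
C F (8): add — endpoints in different components.
E F (8): add — endpoints in different components.
A C (11): add — endpoints in different components.
A F (11): skip — A and F already connected.
C E (11): skip — C and E already connected.
A G (12): skip — A and G already connected.
C D (12): add — endpoints in different components.
The 5th edge added is A C.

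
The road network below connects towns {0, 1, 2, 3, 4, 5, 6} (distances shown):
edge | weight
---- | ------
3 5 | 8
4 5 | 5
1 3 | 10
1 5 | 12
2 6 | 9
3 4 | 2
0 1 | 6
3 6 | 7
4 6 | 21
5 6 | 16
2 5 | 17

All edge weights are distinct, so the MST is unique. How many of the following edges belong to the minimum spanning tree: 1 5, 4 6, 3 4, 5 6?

1

Sort edges by weight, then run Kruskal:
3 4 (2): add — endpoints in different components.
4 5 (5): add — endpoints in different components.
0 1 (6): add — endpoints in different components.
3 6 (7): add — endpoints in different components.
3 5 (8): skip — 3 and 5 already connected.
2 6 (9): add — endpoints in different components.
1 3 (10): add — endpoints in different components.
MST edge set: {3 4, 4 5, 0 1, 3 6, 2 6, 1 3}.
Of the listed edges, {3 4} are in the MST → 1.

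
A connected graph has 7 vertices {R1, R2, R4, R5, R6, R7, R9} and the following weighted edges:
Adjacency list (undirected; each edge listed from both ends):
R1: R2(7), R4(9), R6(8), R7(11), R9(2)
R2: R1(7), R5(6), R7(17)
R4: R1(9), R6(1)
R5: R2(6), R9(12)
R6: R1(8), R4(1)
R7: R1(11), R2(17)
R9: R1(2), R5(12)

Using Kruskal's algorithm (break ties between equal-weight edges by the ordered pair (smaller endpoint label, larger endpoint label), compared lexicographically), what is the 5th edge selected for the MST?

Kruskal's algorithm — process edges by increasing weight (ties by edge label):
R4 R6 (1): add. Components now {R4,R6} {R1} {R9} {R5} {R2} {R7}
R1 R9 (2): add. Components now {R4,R6} {R1,R9} {R5} {R2} {R7}
R2 R5 (6): add. Components now {R4,R6} {R1,R9} {R2,R5} {R7}
R1 R2 (7): add. Components now {R4,R6} {R1,R2,R5,R9} {R7}
R1 R6 (8): add. Components now {R1,R2,R4,R5,R6,R9} {R7}
R1 R4 (9): skip — R4 and R1 already connected.
R1 R7 (11): add. Components now {R1,R2,R4,R5,R6,R7,R9}
The 5th edge added is R1 R6.

R1-R6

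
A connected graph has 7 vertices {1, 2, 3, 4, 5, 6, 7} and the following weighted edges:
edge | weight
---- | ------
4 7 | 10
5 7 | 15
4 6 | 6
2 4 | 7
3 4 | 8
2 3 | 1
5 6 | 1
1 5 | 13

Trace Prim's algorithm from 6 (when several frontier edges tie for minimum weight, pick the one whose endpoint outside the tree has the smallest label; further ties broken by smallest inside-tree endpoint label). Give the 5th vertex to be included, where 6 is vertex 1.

3

Prim, starting at 6.
Step 1: cheapest edge leaving the tree is 5 6 (1); add 5.
Step 2: cheapest edge leaving the tree is 4 6 (6); add 4.
Step 3: cheapest edge leaving the tree is 2 4 (7); add 2.
Step 4: cheapest edge leaving the tree is 2 3 (1); add 3.
Step 5: cheapest edge leaving the tree is 4 7 (10); add 7.
Step 6: cheapest edge leaving the tree is 1 5 (13); add 1.
Vertex order: 6, 5, 4, 2, 3, 7, 1. The 5th vertex is 3.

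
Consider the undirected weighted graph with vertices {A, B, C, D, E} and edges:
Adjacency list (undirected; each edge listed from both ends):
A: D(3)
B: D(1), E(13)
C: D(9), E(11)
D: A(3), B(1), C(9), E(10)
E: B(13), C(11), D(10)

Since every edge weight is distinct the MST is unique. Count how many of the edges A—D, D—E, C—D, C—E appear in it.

Kruskal: consider edges lightest-first.
B—D (1): add — endpoints in different components.
A—D (3): add — endpoints in different components.
C—D (9): add — endpoints in different components.
D—E (10): add — endpoints in different components.
MST edge set: {B—D, A—D, C—D, D—E}.
Of the listed edges, {A—D, D—E, C—D} are in the MST → 3.

3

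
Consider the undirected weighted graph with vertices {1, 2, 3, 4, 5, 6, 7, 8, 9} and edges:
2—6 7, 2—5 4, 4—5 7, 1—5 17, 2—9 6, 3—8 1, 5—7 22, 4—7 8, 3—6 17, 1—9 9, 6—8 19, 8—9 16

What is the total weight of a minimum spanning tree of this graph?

58

Prim, starting at 3.
Step 1: cheapest edge leaving the tree is 3—8 (1); add 8.
Step 2: cheapest edge leaving the tree is 8—9 (16); add 9.
Step 3: cheapest edge leaving the tree is 2—9 (6); add 2.
Step 4: cheapest edge leaving the tree is 2—5 (4); add 5.
Step 5: cheapest edge leaving the tree is 4—5 (7); add 4.
Step 6: cheapest edge leaving the tree is 2—6 (7); add 6.
Step 7: cheapest edge leaving the tree is 4—7 (8); add 7.
Step 8: cheapest edge leaving the tree is 1—9 (9); add 1.
MST edges: 3—8, 8—9, 2—9, 2—5, 4—5, 2—6, 4—7, 1—9; total weight 1+16+6+4+7+7+8+9 = 58.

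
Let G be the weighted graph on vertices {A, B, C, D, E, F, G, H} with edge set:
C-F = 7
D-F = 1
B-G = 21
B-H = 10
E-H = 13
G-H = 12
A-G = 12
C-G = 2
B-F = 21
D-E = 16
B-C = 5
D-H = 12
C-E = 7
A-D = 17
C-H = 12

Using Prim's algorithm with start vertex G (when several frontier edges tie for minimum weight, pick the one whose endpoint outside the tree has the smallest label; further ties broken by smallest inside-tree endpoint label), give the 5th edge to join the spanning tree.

Grow the tree from G using Prim:
Step 1: cheapest edge leaving the tree is C-G (2); add C.
Step 2: cheapest edge leaving the tree is B-C (5); add B.
Step 3: cheapest edge leaving the tree is C-E (7); add E.
Step 4: cheapest edge leaving the tree is C-F (7); add F.
Step 5: cheapest edge leaving the tree is D-F (1); add D.
Step 6: cheapest edge leaving the tree is B-H (10); add H.
Step 7: cheapest edge leaving the tree is A-G (12); add A.
The 5th edge added is D-F.

D-F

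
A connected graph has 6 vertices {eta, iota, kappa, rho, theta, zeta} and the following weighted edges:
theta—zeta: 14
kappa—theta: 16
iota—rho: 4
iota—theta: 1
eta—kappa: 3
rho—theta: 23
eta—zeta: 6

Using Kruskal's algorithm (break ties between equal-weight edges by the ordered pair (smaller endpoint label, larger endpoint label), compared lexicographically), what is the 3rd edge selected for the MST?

iota-rho

Sort edges by weight, then run Kruskal:
iota—theta (1): add. Components now {zeta} {rho} {iota,theta} {eta} {kappa}
eta—kappa (3): add. Components now {zeta} {rho} {iota,theta} {eta,kappa}
iota—rho (4): add. Components now {zeta} {iota,rho,theta} {eta,kappa}
eta—zeta (6): add. Components now {eta,kappa,zeta} {iota,rho,theta}
theta—zeta (14): add. Components now {eta,iota,kappa,rho,theta,zeta}
The 3rd edge added is iota—rho.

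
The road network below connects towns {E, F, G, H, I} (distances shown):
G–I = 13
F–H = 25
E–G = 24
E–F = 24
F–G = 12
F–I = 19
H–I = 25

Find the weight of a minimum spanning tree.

74

Kruskal's algorithm — process edges by increasing weight (ties by edge label):
F–G (12): add — endpoints in different components.
G–I (13): add — endpoints in different components.
F–I (19): skip — F and I already connected.
E–F (24): add — endpoints in different components.
E–G (24): skip — E and G already connected.
F–H (25): add — endpoints in different components.
MST edges: F–G, G–I, E–F, F–H; total weight 12+13+24+25 = 74.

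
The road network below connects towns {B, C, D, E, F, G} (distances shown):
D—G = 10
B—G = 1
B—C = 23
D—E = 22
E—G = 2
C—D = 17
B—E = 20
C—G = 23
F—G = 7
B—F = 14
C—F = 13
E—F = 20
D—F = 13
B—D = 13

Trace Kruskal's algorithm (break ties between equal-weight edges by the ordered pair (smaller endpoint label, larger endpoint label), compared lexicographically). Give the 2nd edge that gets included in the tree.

Kruskal: consider edges lightest-first.
B—G (1): add — endpoints in different components.
E—G (2): add — endpoints in different components.
F—G (7): add — endpoints in different components.
D—G (10): add — endpoints in different components.
B—D (13): skip — B and D already connected.
C—F (13): add — endpoints in different components.
The 2nd edge added is E—G.

E-G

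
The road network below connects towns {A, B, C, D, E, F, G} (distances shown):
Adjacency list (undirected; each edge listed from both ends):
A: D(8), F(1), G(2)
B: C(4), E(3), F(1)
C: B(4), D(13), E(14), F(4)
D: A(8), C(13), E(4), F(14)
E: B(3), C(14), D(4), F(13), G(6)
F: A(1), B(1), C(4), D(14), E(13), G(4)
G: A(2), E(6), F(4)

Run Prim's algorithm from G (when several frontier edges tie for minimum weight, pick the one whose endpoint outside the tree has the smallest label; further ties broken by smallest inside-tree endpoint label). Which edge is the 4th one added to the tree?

Grow the tree from G using Prim:
Step 1: cheapest edge leaving the tree is A-G (2); add A.
Step 2: cheapest edge leaving the tree is A-F (1); add F.
Step 3: cheapest edge leaving the tree is B-F (1); add B.
Step 4: cheapest edge leaving the tree is B-E (3); add E.
Step 5: cheapest edge leaving the tree is B-C (4); add C.
Step 6: cheapest edge leaving the tree is D-E (4); add D.
The 4th edge added is B-E.

B-E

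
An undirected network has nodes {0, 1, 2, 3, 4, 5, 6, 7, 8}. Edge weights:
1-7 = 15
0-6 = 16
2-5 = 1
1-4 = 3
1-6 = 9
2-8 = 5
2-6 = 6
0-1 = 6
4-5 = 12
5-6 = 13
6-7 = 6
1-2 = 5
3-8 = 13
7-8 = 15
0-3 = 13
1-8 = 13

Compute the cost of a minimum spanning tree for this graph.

Prim's algorithm from 5:
Step 1: cheapest edge leaving the tree is 2-5 (1); add 2.
Step 2: cheapest edge leaving the tree is 1-2 (5); add 1.
Step 3: cheapest edge leaving the tree is 1-4 (3); add 4.
Step 4: cheapest edge leaving the tree is 2-8 (5); add 8.
Step 5: cheapest edge leaving the tree is 0-1 (6); add 0.
Step 6: cheapest edge leaving the tree is 2-6 (6); add 6.
Step 7: cheapest edge leaving the tree is 6-7 (6); add 7.
Step 8: cheapest edge leaving the tree is 0-3 (13); add 3.
MST edges: 2-5, 1-2, 1-4, 2-8, 0-1, 2-6, 6-7, 0-3; total weight 1+5+3+5+6+6+6+13 = 45.

45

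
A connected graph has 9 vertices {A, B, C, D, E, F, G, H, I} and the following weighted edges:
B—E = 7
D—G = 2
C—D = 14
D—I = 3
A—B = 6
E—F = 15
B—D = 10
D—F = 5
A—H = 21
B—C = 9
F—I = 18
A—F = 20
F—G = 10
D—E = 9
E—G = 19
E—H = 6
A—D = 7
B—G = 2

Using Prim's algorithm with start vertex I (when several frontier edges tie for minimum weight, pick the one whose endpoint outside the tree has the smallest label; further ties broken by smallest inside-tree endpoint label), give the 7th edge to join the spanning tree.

Grow the tree from I using Prim:
Step 1: cheapest edge leaving the tree is D—I (3); add D.
Step 2: cheapest edge leaving the tree is D—G (2); add G.
Step 3: cheapest edge leaving the tree is B—G (2); add B.
Step 4: cheapest edge leaving the tree is D—F (5); add F.
Step 5: cheapest edge leaving the tree is A—B (6); add A.
Step 6: cheapest edge leaving the tree is B—E (7); add E.
Step 7: cheapest edge leaving the tree is E—H (6); add H.
Step 8: cheapest edge leaving the tree is B—C (9); add C.
The 7th edge added is E—H.

E-H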